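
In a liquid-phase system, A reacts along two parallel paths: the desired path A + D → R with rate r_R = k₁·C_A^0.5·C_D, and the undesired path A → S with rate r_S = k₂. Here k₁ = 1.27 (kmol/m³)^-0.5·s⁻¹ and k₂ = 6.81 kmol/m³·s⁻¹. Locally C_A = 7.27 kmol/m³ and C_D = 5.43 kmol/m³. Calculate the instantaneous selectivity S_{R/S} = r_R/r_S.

2.73

S_{R/S} = r_R/r_S = (k₁·C_A^0.5·C_D)/(k₂) = (k₁/k₂)·C_A^0.5·C_D.
= (1.27×7.270^0.5×5.430) / (6.81) = 18.59/6.810 = 2.73.
Since the desired path is higher order in A, keeping C_A high (PFR or concentrated feed) favours R.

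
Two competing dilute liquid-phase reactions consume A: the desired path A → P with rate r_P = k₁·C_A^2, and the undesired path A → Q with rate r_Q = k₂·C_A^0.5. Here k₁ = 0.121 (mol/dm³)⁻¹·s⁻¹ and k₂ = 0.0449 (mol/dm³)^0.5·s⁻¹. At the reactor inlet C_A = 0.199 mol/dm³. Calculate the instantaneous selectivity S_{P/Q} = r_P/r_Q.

0.239

S_{P/Q} = r_P/r_Q = (k₁·C_A^2)/(k₂·C_A^0.5) = (k₁/k₂)·C_A^1.5.
= (0.121×0.1990^2) / (0.0449×0.1990^0.5) = 0.004792/0.02003 = 0.239.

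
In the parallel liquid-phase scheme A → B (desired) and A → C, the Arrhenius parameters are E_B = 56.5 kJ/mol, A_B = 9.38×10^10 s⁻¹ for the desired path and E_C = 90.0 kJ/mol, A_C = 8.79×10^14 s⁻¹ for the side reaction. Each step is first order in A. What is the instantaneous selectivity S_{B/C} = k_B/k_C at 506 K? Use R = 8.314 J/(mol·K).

With equal orders, S_{B/C} = k_B/k_C = (A_B/A_C)·exp[(E_C−E_B)/(RT)].
(E_C−E_B)/(RT) = (90.0−56.5)×10³/(8.314×506) = 33500/4207 = 7.963.
k_B/k_C = (9.38×10^10/8.79×10^14)·exp(7.963) = 1.067×10^-4 × 2873 = 0.307.
Since E_B < E_C, lowering the temperature improves selectivity toward B.

0.307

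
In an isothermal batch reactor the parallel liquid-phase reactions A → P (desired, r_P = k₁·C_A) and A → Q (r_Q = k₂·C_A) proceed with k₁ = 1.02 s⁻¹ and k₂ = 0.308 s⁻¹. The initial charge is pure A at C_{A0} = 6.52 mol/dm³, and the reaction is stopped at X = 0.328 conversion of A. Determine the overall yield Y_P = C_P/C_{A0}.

C_A = C_{A0}(1−X) = 4.381 mol/dm³.
Both paths are first order in A, so the instantaneous fraction to P is constant: dC_P/d(−C_A) = k₁/(k₁+k₂) = 0.7681.
C_P = 0.7681·(C_{A0}−C_A) = 0.7681×2.139 = 1.64 mol/dm³.
Y_P = C_P/C_{A0} = 1.643/6.52 = 0.252.

0.252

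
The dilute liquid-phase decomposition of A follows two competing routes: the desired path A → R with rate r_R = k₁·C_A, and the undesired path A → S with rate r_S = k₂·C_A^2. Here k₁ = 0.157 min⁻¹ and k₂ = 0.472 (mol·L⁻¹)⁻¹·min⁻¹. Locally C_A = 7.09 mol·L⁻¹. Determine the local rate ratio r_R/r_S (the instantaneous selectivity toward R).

0.0469

S_{R/S} = r_R/r_S = (k₁·C_A)/(k₂·C_A^2) = (k₁/k₂)·C_A⁻¹.
= (0.157×7.090) / (0.472×7.090^2) = 1.113/23.73 = 0.0469.
The undesired path is higher order in A, so low C_A (CSTR or dilute feed) favours R.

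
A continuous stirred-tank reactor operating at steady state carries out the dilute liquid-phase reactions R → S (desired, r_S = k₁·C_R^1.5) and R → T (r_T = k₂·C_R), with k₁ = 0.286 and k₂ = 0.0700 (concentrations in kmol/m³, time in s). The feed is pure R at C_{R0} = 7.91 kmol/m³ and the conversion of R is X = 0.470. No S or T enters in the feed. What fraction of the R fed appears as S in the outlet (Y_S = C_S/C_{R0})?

0.420

Exit C_R = C_{R0}(1−X) = 7.91×0.530 = 4.192 kmol/m³.
In a CSTR the entire volume is at exit conditions, so r_S = 0.286×4.192^1.5 = 2.455 and r_T = 0.0700×4.192 = 0.2935.
Fraction of consumed R going to S: r_S/(r_S+r_T) = 0.8932.
C_S = 0.8932·C_{R0}·X = 0.8932×7.91×0.470 = 3.32 kmol/m³; Y_S = C_S/C_{R0} = 0.420.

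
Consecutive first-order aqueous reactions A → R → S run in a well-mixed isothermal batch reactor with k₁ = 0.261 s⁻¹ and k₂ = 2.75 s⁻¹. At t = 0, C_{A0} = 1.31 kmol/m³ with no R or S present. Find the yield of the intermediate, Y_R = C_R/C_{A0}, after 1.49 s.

For first-order series with pure A initially, C_R(t) = k₁C_{A0}/(k₂−k₁)·(e^(−k₁t) − e^(−k₂t)).
e^(−k₁t) = e^(−0.261×1.49) = e^(−0.3889) = 0.6778; e^(−k₂t) = e^(−4.098) = 0.01661.
C_R = 0.261×1.31/(2.75−0.261) × (0.6778−0.01661) = 0.1374×0.6612 = 0.09083 kmol/m³.
Y_R = C_R/C_{A0} = 0.09083/1.31 = 0.0693.

0.0693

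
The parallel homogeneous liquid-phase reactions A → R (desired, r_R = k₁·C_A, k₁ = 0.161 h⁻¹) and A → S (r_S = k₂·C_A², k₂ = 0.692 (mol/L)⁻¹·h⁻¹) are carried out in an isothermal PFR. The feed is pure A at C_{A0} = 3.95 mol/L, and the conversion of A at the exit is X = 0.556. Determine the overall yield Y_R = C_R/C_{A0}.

C_A = C_{A0}(1−X) = 1.754 mol/L.
Along a PFR/batch, dC_R/dC_A = −r_R/(r_R+r_S) = −k₁/(k₁+k₂·C_A).
Integrating from C_{A0} to C_A: C_R = (0.161/0.692)·ln[(0.161+0.692·3.95)/(0.161+0.692·1.75)] = 0.2327·ln(2.894/1.375) = 0.1732 mol/L.
Y_R = C_R/C_{A0} = 0.1732/3.95 = 0.0439.

0.0439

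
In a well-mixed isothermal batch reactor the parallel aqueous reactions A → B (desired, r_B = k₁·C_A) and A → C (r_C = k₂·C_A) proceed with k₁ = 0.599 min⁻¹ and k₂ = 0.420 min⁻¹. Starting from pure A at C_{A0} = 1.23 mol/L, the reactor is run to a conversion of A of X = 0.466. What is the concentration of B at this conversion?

0.337 mol/L

C_A = C_{A0}(1−X) = 0.6568 mol/L.
Both paths are first order in A, so the instantaneous fraction to B is constant: dC_B/d(−C_A) = k₁/(k₁+k₂) = 0.5878.
C_B = 0.5878·(C_{A0}−C_A) = 0.5878×0.5732 = 0.337 mol/L.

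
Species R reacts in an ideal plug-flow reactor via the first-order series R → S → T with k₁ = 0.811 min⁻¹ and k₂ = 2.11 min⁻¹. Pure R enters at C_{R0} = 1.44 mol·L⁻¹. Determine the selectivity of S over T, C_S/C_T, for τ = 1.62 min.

0.252

Solving the coupled first-order balances gives C_S(τ) = [k₁/(k₂−k₁)]·C_{R0}·(e^(−k₁τ) − e^(−k₂τ)).
e^(−k₁τ) = e^(−0.811×1.62) = e^(−1.314) = 0.2688; e^(−k₂τ) = e^(−3.418) = 0.03277.
C_S = 0.811×1.44/(2.11−0.811) × (0.2688−0.03277) = 0.8990×0.2360 = 0.2122 mol·L⁻¹.
C_R = C_{R0}e^(−k₁τ) = 0.3871 mol·L⁻¹, so C_T = C_{R0}−C_R−C_S = 0.8408 mol·L⁻¹; C_S/C_T = 0.252.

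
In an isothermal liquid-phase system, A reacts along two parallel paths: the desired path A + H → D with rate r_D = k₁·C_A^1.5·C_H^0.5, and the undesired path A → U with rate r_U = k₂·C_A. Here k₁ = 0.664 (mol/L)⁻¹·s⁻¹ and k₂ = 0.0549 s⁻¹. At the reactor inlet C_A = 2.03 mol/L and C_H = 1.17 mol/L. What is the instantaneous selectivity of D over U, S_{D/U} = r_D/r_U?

S_{D/U} = r_D/r_U = (k₁·C_A^1.5·C_H^0.5)/(k₂·C_A) = (k₁/k₂)·C_A^0.5·C_H^0.5.
= (0.664×2.030^1.5×1.170^0.5) / (0.0549×2.030) = 2.077/0.1114 = 18.6.
Since the desired path is higher order in A, keeping C_A high (PFR or concentrated feed) favours D.

18.6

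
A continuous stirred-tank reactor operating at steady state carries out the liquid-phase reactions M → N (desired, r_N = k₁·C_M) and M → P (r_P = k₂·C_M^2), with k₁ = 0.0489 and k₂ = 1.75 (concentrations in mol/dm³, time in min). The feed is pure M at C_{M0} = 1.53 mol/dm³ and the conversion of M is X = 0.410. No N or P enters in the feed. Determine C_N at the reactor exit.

Exit C_M = C_{M0}(1−X) = 1.53×0.590 = 0.9027 mol/dm³.
In a CSTR the entire volume is at exit conditions, so r_N = 0.0489×0.9027 = 0.04414 and r_P = 1.75×0.9027^2 = 1.426.
Fraction of consumed M going to N: r_N/(r_N+r_P) = 0.03003.
C_N = 0.03003·C_{M0}·X = 0.03003×1.53×0.410 = 0.0188 mol/dm³.

0.0188 mol/dm³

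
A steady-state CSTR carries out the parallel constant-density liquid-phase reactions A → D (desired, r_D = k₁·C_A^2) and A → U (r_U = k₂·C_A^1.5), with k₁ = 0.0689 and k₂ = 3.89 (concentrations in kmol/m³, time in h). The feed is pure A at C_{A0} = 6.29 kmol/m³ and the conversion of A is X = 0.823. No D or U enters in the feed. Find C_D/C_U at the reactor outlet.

0.0187

Exit C_A = C_{A0}(1−X) = 6.29×0.177 = 1.113 kmol/m³.
Rates in a CSTR are evaluated at the outlet concentration: r_D = 0.0689×1.113^2 = 0.08540, r_U = 3.89×1.113^1.5 = 4.570.
Overall selectivity = C_D/C_U = r_Dτ/(r_Uτ) = r_D/r_U = 0.0187.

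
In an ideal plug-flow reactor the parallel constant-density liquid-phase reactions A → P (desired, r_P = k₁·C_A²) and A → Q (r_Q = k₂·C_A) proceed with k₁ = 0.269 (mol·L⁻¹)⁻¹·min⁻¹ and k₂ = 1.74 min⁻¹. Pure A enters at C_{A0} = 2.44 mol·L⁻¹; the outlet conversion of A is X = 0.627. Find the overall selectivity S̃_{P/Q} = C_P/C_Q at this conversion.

0.255

C_A = C_{A0}(1−X) = 0.9101 mol·L⁻¹.
Along a PFR/batch, dC_Q/dC_A = −r_Q/(r_P+r_Q) = −k₂/(k₂+k₁·C_A).
Integrating from C_{A0} to C_A: C_Q = (1.74/0.269)·ln[(1.74+0.269·2.44)/(1.74+0.269·0.910)] = 6.468·ln(2.396/1.985) = 1.219 mol·L⁻¹.
Then C_P = (C_{A0}−C_A) − C_Q = 1.530 − 1.219 = 0.3111 mol·L⁻¹.
S̃_{P/Q} = C_P/C_Q = 0.3111/1.219 = 0.255.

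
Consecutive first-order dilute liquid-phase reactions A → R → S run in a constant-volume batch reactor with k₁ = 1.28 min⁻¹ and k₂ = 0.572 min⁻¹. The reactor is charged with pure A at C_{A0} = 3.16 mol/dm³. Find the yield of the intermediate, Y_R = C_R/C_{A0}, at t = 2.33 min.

0.385

For first-order series with pure A initially, C_R(t) = k₁C_{A0}/(k₂−k₁)·(e^(−k₁t) − e^(−k₂t)).
e^(−k₁t) = e^(−1.28×2.33) = e^(−2.982) = 0.05067; e^(−k₂t) = e^(−1.333) = 0.2637.
C_R = 1.28×3.16/(0.572−1.28) × (0.05067−0.2637) = (-5.713)×(-0.2131) = 1.217 mol/dm³.
Y_R = C_R/C_{A0} = 1.217/3.16 = 0.385.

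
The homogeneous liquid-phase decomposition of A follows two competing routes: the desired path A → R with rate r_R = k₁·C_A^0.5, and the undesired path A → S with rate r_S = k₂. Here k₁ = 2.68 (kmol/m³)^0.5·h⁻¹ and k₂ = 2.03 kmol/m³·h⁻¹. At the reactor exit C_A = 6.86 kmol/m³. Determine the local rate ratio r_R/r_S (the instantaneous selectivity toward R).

3.46

S_{R/S} = r_R/r_S = (k₁·C_A^0.5)/(k₂) = (k₁/k₂)·C_A^0.5.
= (2.68×6.860^0.5) / (2.03) = 7.019/2.030 = 3.46.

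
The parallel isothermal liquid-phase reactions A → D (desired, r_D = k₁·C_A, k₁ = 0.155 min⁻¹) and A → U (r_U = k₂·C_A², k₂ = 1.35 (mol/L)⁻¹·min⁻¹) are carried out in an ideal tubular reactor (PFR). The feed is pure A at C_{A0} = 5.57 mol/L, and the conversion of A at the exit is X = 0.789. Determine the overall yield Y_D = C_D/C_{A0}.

C_A = C_{A0}(1−X) = 1.175 mol/L.
Along a PFR/batch, dC_D/dC_A = −r_D/(r_D+r_U) = −k₁/(k₁+k₂·C_A).
Integrating from C_{A0} to C_A: C_D = (0.155/1.35)·ln[(0.155+1.35·5.57)/(0.155+1.35·1.18)] = 0.1148·ln(7.675/1.742) = 0.1703 mol/L.
Y_D = C_D/C_{A0} = 0.1703/5.57 = 0.0306.

0.0306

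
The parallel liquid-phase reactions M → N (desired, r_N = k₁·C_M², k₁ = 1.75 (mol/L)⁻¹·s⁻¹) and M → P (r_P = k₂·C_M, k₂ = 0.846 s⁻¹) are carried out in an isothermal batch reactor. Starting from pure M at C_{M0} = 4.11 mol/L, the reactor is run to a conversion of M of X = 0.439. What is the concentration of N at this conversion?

1.56 mol/L

C_M = C_{M0}(1−X) = 2.306 mol/L.
Along a PFR/batch, dC_P/dC_M = −r_P/(r_N+r_P) = −k₂/(k₂+k₁·C_M).
Integrating from C_{M0} to C_M: C_P = (0.846/1.75)·ln[(0.846+1.75·4.11)/(0.846+1.75·2.31)] = 0.4834·ln(8.039/4.881) = 0.2412 mol/L.
Then C_N = (C_{M0}−C_M) − C_P = 1.804 − 0.2412 = 1.563 mol/L.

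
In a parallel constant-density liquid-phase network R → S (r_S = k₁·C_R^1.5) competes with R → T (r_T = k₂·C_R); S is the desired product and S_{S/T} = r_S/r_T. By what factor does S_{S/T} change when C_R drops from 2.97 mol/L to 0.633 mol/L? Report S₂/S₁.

S_{S/T} = (k₁/k₂)·C_R^0.5, so S₂/S₁ = (C_{R,2}/C_{R,1})^0.5.
= (0.633/2.97)^0.5 = (0.2131)^0.5 = 0.462.
Selectivity toward S falls as C_R falls — high-concentration operation is favoured.

0.462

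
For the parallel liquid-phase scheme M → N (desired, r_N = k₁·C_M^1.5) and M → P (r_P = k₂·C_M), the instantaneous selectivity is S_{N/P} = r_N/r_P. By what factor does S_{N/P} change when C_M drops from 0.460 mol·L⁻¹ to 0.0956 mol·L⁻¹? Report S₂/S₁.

0.456

S_{N/P} = (k₁/k₂)·C_M^0.5, so S₂/S₁ = (C_{M,2}/C_{M,1})^0.5.
= (0.0956/0.460)^0.5 = (0.2078)^0.5 = 0.456.
Selectivity toward N falls as C_M falls — high-concentration operation is favoured.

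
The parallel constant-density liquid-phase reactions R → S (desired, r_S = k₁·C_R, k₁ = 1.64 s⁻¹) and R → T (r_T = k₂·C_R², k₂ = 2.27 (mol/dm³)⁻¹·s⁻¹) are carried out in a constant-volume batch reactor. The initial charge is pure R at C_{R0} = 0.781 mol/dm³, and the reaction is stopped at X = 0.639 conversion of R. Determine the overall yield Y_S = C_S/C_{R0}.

C_R = C_{R0}(1−X) = 0.2819 mol/dm³.
Along a PFR/batch, dC_S/dC_R = −r_S/(r_S+r_T) = −k₁/(k₁+k₂·C_R).
Integrating from C_{R0} to C_R: C_S = (1.64/2.27)·ln[(1.64+2.27·0.781)/(1.64+2.27·0.282)] = 0.7225·ln(3.413/2.280) = 0.2914 mol/dm³.
Y_S = C_S/C_{R0} = 0.2914/0.781 = 0.373.

0.373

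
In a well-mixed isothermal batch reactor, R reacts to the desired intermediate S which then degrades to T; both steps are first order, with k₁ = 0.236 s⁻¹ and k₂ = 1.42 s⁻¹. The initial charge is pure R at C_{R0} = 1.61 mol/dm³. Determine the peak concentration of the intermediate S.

At the optimum, C_{S,max}/C_{R0} = (k₁/k₂)^[k₂/(k₂−k₁)].
= (0.236/1.42)^(1.42/(1.42−0.236)) = (0.1662)^(1.199) = 0.1162.
C_{S,max} = 0.1162×1.61 = 0.187 mol/dm³.

0.187 mol/dm³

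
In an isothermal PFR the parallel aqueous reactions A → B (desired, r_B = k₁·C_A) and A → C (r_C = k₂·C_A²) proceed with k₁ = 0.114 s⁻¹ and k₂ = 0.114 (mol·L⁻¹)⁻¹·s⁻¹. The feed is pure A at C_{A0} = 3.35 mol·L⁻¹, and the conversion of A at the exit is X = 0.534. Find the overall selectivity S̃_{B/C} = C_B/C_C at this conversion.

C_A = C_{A0}(1−X) = 1.561 mol·L⁻¹.
Along a PFR/batch, dC_B/dC_A = −r_B/(r_B+r_C) = −k₁/(k₁+k₂·C_A).
Integrating from C_{A0} to C_A: C_B = (0.114/0.114)·ln[(0.114+0.114·3.35)/(0.114+0.114·1.56)] = 1.000·ln(0.4959/0.2920) = 0.5297 mol·L⁻¹.
C_C = (C_{A0}−C_A)−C_B = 1.259 mol·L⁻¹; S̃_{B/C} = 0.5297/1.259 = 0.421.

0.421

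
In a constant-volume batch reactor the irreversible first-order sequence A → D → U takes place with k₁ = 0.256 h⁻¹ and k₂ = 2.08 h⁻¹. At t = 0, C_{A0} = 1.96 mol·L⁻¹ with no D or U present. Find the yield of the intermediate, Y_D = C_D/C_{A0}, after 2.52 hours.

0.0729

The intermediate concentration in a first-order A→B→C sequence is C_D = k₁C_{A0}(e^(−k₁t) − e^(−k₂t))/(k₂−k₁).
e^(−k₁t) = e^(−0.256×2.52) = e^(−0.6451) = 0.5246; e^(−k₂t) = e^(−5.242) = 0.005292.
C_D = 0.256×1.96/(2.08−0.256) × (0.5246−0.005292) = 0.2751×0.5193 = 0.1429 mol·L⁻¹.
Y_D = C_D/C_{A0} = 0.1429/1.96 = 0.0729.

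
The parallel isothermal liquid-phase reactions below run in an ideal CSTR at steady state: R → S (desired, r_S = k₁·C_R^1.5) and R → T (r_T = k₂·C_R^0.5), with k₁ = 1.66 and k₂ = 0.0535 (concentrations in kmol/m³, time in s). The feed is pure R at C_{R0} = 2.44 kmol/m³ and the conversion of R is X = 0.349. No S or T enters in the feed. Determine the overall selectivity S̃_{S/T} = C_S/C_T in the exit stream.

Exit C_R = C_{R0}(1−X) = 2.44×0.651 = 1.588 kmol/m³.
In a CSTR the entire volume is at exit conditions, so r_S = 1.66×1.588^1.5 = 3.323 and r_T = 0.0535×1.588^0.5 = 0.06743.
Overall selectivity = C_S/C_T = r_Sτ/(r_Tτ) = r_S/r_T = 49.3.

49.3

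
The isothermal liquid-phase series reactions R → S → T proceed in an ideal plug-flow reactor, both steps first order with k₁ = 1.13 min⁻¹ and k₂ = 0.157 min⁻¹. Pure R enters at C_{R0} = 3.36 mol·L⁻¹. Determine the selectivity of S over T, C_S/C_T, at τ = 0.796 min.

13.6

For first-order series with pure R initially, C_S(τ) = k₁C_{R0}/(k₂−k₁)·(e^(−k₁τ) − e^(−k₂τ)).
e^(−k₁τ) = e^(−1.13×0.796) = e^(−0.8995) = 0.4068; e^(−k₂τ) = e^(−0.1250) = 0.8825.
C_S = 1.13×3.36/(0.157−1.13) × (0.4068−0.8825) = (-3.902)×(-0.4757) = 1.856 mol·L⁻¹.
C_R = C_{R0}e^(−k₁τ) = 1.367 mol·L⁻¹, so C_T = C_{R0}−C_R−C_S = 0.1368 mol·L⁻¹; C_S/C_T = 13.6.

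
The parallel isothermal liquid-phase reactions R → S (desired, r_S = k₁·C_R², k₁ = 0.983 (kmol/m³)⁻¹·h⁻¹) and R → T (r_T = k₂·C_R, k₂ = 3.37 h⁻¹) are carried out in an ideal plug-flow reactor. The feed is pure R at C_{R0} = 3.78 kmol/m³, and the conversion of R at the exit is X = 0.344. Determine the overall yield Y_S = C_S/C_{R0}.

0.164

C_R = C_{R0}(1−X) = 2.480 kmol/m³.
Along a PFR/batch, dC_T/dC_R = −r_T/(r_S+r_T) = −k₂/(k₂+k₁·C_R).
Integrating from C_{R0} to C_R: C_T = (3.37/0.983)·ln[(3.37+0.983·3.78)/(3.37+0.983·2.48)] = 3.428·ln(7.086/5.808) = 0.6820 kmol/m³.
Then C_S = (C_{R0}−C_R) − C_T = 1.300 − 0.6820 = 0.6183 kmol/m³.
Y_S = C_S/C_{R0} = 0.6183/3.78 = 0.164.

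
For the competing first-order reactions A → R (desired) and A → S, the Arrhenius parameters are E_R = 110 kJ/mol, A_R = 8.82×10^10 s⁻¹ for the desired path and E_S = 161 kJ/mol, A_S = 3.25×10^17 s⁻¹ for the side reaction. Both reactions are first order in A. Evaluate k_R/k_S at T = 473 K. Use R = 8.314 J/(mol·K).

0.116

k_R/k_S = (A_R/A_S)·exp[−(E_R−E_S)/(RT)] = (A_R/A_S)·exp[(E_S−E_R)/(RT)].
(E_S−E_R)/(RT) = (161−110)×10³/(8.314×473) = 51000/3933 = 12.97.
k_R/k_S = (8.82×10^10/3.25×10^17)·exp(12.97) = 2.714×10^-7 × 4.288×10^5 = 0.116.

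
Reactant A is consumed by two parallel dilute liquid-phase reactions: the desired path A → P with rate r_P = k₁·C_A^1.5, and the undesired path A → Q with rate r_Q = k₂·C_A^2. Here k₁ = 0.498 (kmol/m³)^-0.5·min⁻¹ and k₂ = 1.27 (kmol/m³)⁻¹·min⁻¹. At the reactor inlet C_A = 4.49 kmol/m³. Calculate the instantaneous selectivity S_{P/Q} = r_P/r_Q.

S_{P/Q} = r_P/r_Q = (k₁·C_A^1.5)/(k₂·C_A^2) = (k₁/k₂)·C_A^-0.5.
= (0.498×4.490^1.5) / (1.27×4.490^2) = 4.738/25.60 = 0.185.
The undesired path is higher order in A, so low C_A (CSTR or dilute feed) favours P.

0.185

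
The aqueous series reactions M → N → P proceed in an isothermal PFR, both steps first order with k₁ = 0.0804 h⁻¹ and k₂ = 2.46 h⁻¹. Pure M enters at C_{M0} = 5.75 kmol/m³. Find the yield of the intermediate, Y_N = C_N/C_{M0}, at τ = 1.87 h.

For first-order series with pure M initially, C_N(τ) = k₁C_{M0}/(k₂−k₁)·(e^(−k₁τ) − e^(−k₂τ)).
e^(−k₁τ) = e^(−0.0804×1.87) = e^(−0.1503) = 0.8604; e^(−k₂τ) = e^(−4.600) = 0.01005.
C_N = 0.0804×5.75/(2.46−0.0804) × (0.8604−0.01005) = 0.1943×0.8504 = 0.1652 kmol/m³.
Y_N = C_N/C_{M0} = 0.1652/5.75 = 0.0287.

0.0287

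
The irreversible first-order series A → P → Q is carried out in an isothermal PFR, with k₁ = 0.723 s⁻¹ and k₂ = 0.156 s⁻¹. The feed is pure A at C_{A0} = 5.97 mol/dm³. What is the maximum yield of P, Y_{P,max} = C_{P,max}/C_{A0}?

Evaluating C_P at τ_opt = ln(k₂/k₁)/(k₂−k₁) gives C_{P,max}/C_{A0} = (k₁/k₂)^[k₂/(k₂−k₁)].
= (0.723/0.156)^(0.156/(0.156−0.723)) = (4.635)^(-0.2751) = 0.6558.

0.656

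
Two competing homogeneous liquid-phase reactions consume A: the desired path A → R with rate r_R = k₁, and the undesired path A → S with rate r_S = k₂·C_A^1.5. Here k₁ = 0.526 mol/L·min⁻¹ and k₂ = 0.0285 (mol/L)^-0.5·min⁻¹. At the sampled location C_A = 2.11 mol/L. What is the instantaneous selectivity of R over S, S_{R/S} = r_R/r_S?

6.02

S_{R/S} = r_R/r_S = (k₁)/(k₂·C_A^1.5) = (k₁/k₂)·C_A^-1.5.
= (0.526) / (0.0285×2.110^1.5) = 0.5260/0.08735 = 6.02.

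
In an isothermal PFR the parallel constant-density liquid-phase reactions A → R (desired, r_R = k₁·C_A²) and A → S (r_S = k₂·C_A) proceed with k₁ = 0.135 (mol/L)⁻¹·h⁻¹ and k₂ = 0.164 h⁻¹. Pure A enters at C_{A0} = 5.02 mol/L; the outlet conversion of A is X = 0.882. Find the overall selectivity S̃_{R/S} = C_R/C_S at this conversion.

1.94

C_A = C_{A0}(1−X) = 0.5924 mol/L.
Along a PFR/batch, dC_S/dC_A = −r_S/(r_R+r_S) = −k₂/(k₂+k₁·C_A).
Integrating from C_{A0} to C_A: C_S = (0.164/0.135)·ln[(0.164+0.135·5.02)/(0.164+0.135·0.592)] = 1.215·ln(0.8417/0.2440) = 1.504 mol/L.
Then C_R = (C_{A0}−C_A) − C_S = 4.428 − 1.504 = 2.923 mol/L.
S̃_{R/S} = C_R/C_S = 2.923/1.504 = 1.94.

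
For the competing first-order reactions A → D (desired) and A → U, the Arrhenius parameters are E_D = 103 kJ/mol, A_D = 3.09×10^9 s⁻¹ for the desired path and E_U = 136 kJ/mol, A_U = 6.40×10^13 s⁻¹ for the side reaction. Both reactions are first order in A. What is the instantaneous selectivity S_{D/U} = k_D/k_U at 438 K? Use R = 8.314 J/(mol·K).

0.416

With equal orders, S_{D/U} = k_D/k_U = (A_D/A_U)·exp[(E_U−E_D)/(RT)].
(E_U−E_D)/(RT) = (136−103)×10³/(8.314×438) = 33000/3642 = 9.062.
k_D/k_U = (3.09×10^9/6.40×10^13)·exp(9.062) = 4.828×10^-5 × 8622 = 0.416.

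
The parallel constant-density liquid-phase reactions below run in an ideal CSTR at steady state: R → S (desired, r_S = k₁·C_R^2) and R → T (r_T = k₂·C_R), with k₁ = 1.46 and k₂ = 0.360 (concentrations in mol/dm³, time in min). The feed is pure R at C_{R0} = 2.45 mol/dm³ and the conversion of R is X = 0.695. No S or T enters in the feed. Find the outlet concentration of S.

Exit C_R = C_{R0}(1−X) = 2.45×0.305 = 0.7473 mol/dm³.
In a CSTR the entire volume is at exit conditions, so r_S = 1.46×0.7473^2 = 0.8152 and r_T = 0.360×0.7473 = 0.2690.
Fraction of consumed R going to S: r_S/(r_S+r_T) = 0.7519.
C_S = 0.7519·C_{R0}·X = 0.7519×2.45×0.695 = 1.28 mol/dm³.

1.28 mol/dm³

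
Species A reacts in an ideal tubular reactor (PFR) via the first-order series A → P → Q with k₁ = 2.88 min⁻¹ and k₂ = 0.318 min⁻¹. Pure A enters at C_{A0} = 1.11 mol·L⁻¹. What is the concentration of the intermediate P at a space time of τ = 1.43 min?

Solving the coupled first-order balances gives C_P(τ) = [k₁/(k₂−k₁)]·C_{A0}·(e^(−k₁τ) − e^(−k₂τ)).
e^(−k₁τ) = e^(−2.88×1.43) = e^(−4.118) = 0.01627; e^(−k₂τ) = e^(−0.4547) = 0.6346.
C_P = 2.88×1.11/(0.318−2.88) × (0.01627−0.6346) = (-1.248)×(-0.6183) = 0.7716 mol·L⁻¹.

0.772 mol·L⁻¹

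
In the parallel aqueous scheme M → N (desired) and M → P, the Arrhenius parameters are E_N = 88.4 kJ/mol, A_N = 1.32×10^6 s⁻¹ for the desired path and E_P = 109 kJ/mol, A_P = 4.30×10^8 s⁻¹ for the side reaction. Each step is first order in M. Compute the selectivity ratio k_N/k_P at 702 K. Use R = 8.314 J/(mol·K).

k_N/k_P = (A_N/A_P)·exp[−(E_N−E_P)/(RT)] = (A_N/A_P)·exp[(E_P−E_N)/(RT)].
(E_P−E_N)/(RT) = (109−88.4)×10³/(8.314×702) = 20600/5836 = 3.530.
k_N/k_P = (1.32×10^6/4.30×10^8)·exp(3.530) = 0.003070 × 34.11 = 0.105.

0.105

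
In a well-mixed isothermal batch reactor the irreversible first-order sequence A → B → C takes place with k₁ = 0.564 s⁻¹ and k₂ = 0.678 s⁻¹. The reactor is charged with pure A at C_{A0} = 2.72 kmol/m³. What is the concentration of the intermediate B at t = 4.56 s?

The intermediate concentration in a first-order A→B→C sequence is C_B = k₁C_{A0}(e^(−k₁t) − e^(−k₂t))/(k₂−k₁).
e^(−k₁t) = e^(−0.564×4.56) = e^(−2.572) = 0.07639; e^(−k₂t) = e^(−3.092) = 0.04543.
C_B = 0.564×2.72/(0.678−0.564) × (0.07639−0.04543) = 13.46×0.03097 = 0.4167 kmol/m³.

0.417 kmol/m³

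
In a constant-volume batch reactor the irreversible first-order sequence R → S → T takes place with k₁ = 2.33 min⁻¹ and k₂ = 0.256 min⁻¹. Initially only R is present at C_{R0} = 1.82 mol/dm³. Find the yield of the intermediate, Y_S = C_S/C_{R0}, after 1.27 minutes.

The intermediate concentration in a first-order A→B→C sequence is C_S = k₁C_{R0}(e^(−k₁t) − e^(−k₂t))/(k₂−k₁).
e^(−k₁t) = e^(−2.33×1.27) = e^(−2.959) = 0.05187; e^(−k₂t) = e^(−0.3251) = 0.7224.
C_S = 2.33×1.82/(0.256−2.33) × (0.05187−0.7224) = (-2.045)×(-0.6706) = 1.371 mol/dm³.
Y_S = C_S/C_{R0} = 1.371/1.82 = 0.753.

0.753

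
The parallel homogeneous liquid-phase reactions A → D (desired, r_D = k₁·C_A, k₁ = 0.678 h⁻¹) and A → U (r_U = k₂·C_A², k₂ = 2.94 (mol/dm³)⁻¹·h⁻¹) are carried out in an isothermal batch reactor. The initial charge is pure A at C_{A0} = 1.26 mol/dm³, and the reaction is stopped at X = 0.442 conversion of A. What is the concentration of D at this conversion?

0.108 mol/dm³

C_A = C_{A0}(1−X) = 0.7031 mol/dm³.
Along a PFR/batch, dC_D/dC_A = −r_D/(r_D+r_U) = −k₁/(k₁+k₂·C_A).
Integrating from C_{A0} to C_A: C_D = (0.678/2.94)·ln[(0.678+2.94·1.26)/(0.678+2.94·0.703)] = 0.2306·ln(4.382/2.745) = 0.1079 mol/dm³.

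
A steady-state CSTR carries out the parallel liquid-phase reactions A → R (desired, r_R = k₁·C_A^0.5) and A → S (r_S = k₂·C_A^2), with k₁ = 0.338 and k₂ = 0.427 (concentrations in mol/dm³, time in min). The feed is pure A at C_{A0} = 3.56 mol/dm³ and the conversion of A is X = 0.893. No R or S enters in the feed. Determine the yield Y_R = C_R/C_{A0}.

Exit C_A = C_{A0}(1−X) = 3.56×0.107 = 0.3809 mol/dm³.
In a CSTR the entire volume is at exit conditions, so r_R = 0.338×0.3809^0.5 = 0.2086 and r_S = 0.427×0.3809^2 = 0.06196.
Fraction of consumed A going to R: r_R/(r_R+r_S) = 0.7710.
C_R = 0.7710·C_{A0}·X = 0.7710×3.56×0.893 = 2.45 mol/dm³; Y_R = C_R/C_{A0} = 0.689.

0.689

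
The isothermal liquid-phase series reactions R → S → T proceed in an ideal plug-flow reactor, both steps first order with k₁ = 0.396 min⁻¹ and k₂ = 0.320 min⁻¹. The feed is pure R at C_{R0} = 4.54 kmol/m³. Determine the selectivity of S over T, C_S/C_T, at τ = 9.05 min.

The intermediate concentration in a first-order A→B→C sequence is C_S = k₁C_{R0}(e^(−k₁τ) − e^(−k₂τ))/(k₂−k₁).
e^(−k₁τ) = e^(−0.396×9.05) = e^(−3.584) = 0.02777; e^(−k₂τ) = e^(−2.896) = 0.05524.
C_S = 0.396×4.54/(0.320−0.396) × (0.02777−0.05524) = (-23.66)×(-0.02747) = 0.6499 kmol/m³.
C_R = C_{R0}e^(−k₁τ) = 0.1261 kmol/m³, so C_T = C_{R0}−C_R−C_S = 3.764 kmol/m³; C_S/C_T = 0.173.

0.173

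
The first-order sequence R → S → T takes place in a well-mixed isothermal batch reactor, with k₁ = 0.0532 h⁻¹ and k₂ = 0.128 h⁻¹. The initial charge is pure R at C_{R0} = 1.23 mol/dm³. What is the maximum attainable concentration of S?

0.274 mol/dm³

For a first-order series the maximum intermediate yield is C_{S,max}/C_{R0} = (k₁/k₂)^[k₂/(k₂−k₁)].
= (0.0532/0.128)^(0.128/(0.128−0.0532)) = (0.4156)^(1.711) = 0.2226.
C_{S,max} = 0.2226×1.23 = 0.274 mol/dm³.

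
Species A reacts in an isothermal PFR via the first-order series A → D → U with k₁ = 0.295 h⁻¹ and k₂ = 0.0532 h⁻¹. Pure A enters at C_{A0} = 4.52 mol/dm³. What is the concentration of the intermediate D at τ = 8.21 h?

For first-order series with pure A initially, C_D(τ) = k₁C_{A0}/(k₂−k₁)·(e^(−k₁τ) − e^(−k₂τ)).
e^(−k₁τ) = e^(−0.295×8.21) = e^(−2.422) = 0.08875; e^(−k₂τ) = e^(−0.4368) = 0.6461.
C_D = 0.295×4.52/(0.0532−0.295) × (0.08875−0.6461) = (-5.514)×(-0.5574) = 3.074 mol/dm³.

3.07 mol/dm³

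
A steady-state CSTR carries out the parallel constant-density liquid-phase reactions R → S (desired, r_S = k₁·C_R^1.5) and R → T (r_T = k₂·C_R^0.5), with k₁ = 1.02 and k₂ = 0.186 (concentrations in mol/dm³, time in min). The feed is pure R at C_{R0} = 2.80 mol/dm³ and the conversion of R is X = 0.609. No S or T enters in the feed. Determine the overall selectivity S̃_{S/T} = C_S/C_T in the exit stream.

6.00

Exit C_R = C_{R0}(1−X) = 2.80×0.391 = 1.095 mol/dm³.
In a CSTR the entire volume is at exit conditions, so r_S = 1.02×1.095^1.5 = 1.168 and r_T = 0.186×1.095^0.5 = 0.1946.
Overall selectivity = C_S/C_T = r_Sτ/(r_Tτ) = r_S/r_T = 6.00.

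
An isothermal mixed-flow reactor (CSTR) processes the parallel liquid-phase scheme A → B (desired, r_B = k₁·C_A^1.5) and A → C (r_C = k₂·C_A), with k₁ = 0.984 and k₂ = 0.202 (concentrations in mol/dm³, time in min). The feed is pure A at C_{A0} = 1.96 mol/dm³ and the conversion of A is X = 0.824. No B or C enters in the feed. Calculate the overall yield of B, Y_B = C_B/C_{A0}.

Exit C_A = C_{A0}(1−X) = 1.96×0.176 = 0.3450 mol/dm³.
Rates in a CSTR are evaluated at the outlet concentration: r_B = 0.984×0.3450^1.5 = 0.1994, r_C = 0.202×0.3450 = 0.06968.
Fraction of consumed A going to B: r_B/(r_B+r_C) = 0.7410.
C_B = 0.7410·C_{A0}·X = 0.7410×1.96×0.824 = 1.20 mol/dm³; Y_B = C_B/C_{A0} = 0.611.

0.611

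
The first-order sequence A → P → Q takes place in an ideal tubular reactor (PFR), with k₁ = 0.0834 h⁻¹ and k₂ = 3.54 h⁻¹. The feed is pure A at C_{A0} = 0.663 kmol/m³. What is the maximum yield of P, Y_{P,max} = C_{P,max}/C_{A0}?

Evaluating C_P at τ_opt = ln(k₂/k₁)/(k₂−k₁) gives C_{P,max}/C_{A0} = (k₁/k₂)^[k₂/(k₂−k₁)].
= (0.0834/3.54)^(3.54/(3.54−0.0834)) = (0.02356)^(1.024) = 0.02152.

0.0215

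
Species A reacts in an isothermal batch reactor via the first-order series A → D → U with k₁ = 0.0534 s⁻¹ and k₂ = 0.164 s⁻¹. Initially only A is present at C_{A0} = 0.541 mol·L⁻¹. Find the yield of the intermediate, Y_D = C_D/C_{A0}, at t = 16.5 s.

Solving the coupled first-order balances gives C_D(t) = [k₁/(k₂−k₁)]·C_{A0}·(e^(−k₁t) − e^(−k₂t)).
e^(−k₁t) = e^(−0.0534×16.5) = e^(−0.8811) = 0.4143; e^(−k₂t) = e^(−2.706) = 0.06680.
C_D = 0.0534×0.541/(0.164−0.0534) × (0.4143−0.06680) = 0.2612×0.3475 = 0.09078 mol·L⁻¹.
Y_D = C_D/C_{A0} = 0.09078/0.541 = 0.168.

0.168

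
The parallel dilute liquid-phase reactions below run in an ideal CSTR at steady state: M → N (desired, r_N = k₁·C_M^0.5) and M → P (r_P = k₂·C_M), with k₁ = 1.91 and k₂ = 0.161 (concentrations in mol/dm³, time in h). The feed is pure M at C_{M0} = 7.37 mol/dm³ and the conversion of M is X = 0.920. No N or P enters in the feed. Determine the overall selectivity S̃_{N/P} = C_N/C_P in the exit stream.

15.5

Exit C_M = C_{M0}(1−X) = 7.37×0.0800 = 0.5896 mol/dm³.
In a CSTR the entire volume is at exit conditions, so r_N = 1.91×0.5896^0.5 = 1.467 and r_P = 0.161×0.5896 = 0.09493.
Overall selectivity = C_N/C_P = r_Nτ/(r_Pτ) = r_N/r_P = 15.5.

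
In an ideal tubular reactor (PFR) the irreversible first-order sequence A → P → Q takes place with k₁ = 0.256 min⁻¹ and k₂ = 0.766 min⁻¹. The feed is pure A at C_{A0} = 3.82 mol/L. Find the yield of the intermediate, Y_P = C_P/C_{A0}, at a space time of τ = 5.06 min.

For first-order series with pure A initially, C_P(τ) = k₁C_{A0}/(k₂−k₁)·(e^(−k₁τ) − e^(−k₂τ)).
e^(−k₁τ) = e^(−0.256×5.06) = e^(−1.295) = 0.2738; e^(−k₂τ) = e^(−3.876) = 0.02073.
C_P = 0.256×3.82/(0.766−0.256) × (0.2738−0.02073) = 1.917×0.2531 = 0.4852 mol/L.
Y_P = C_P/C_{A0} = 0.4852/3.82 = 0.127.

0.127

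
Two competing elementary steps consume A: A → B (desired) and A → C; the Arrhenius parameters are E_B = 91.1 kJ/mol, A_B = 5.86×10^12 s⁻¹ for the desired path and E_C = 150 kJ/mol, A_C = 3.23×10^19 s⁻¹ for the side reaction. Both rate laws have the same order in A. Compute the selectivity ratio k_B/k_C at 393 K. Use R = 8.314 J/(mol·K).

With equal orders, S_{B/C} = k_B/k_C = (A_B/A_C)·exp[(E_C−E_B)/(RT)].
(E_C−E_B)/(RT) = (150−91.1)×10³/(8.314×393) = 58900/3267 = 18.03.
k_B/k_C = (5.86×10^12/3.23×10^19)·exp(18.03) = 1.814×10^-7 × 6.743×10^7 = 12.2.
Since E_B < E_C, lowering the temperature improves selectivity toward B.

12.2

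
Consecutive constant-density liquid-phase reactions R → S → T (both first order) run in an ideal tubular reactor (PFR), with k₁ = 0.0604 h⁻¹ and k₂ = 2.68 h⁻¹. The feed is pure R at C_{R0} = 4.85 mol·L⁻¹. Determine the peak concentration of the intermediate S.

0.100 mol·L⁻¹

For a first-order series the maximum intermediate yield is C_{S,max}/C_{R0} = (k₁/k₂)^[k₂/(k₂−k₁)].
= (0.0604/2.68)^(2.68/(2.68−0.0604)) = (0.02254)^(1.023) = 0.02065.
C_{S,max} = 0.02065×4.85 = 0.100 mol·L⁻¹.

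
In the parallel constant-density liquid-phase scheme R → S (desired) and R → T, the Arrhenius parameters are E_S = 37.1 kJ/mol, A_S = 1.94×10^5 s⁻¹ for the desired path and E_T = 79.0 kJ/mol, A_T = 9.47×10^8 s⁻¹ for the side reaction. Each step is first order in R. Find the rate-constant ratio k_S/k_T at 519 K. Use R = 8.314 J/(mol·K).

3.38

Since both paths have the same order in R, the concentration cancels and S_{S/T} = k_S/k_T = (A_S/A_T)·exp[(E_T−E_S)/(RT)].
(E_T−E_S)/(RT) = (79.0−37.1)×10³/(8.314×519) = 41900/4315 = 9.710.
k_S/k_T = (1.94×10^5/9.47×10^8)·exp(9.710) = 2.049×10^-4 × 16488 = 3.38.
Since E_S < E_T, lowering the temperature improves selectivity toward S.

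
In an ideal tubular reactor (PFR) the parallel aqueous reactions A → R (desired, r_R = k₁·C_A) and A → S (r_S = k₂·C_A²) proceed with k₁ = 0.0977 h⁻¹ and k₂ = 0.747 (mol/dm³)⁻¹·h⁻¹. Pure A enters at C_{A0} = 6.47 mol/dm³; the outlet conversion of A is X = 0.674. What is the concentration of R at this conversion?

C_A = C_{A0}(1−X) = 2.109 mol/dm³.
Along a PFR/batch, dC_R/dC_A = −r_R/(r_R+r_S) = −k₁/(k₁+k₂·C_A).
Integrating from C_{A0} to C_A: C_R = (0.0977/0.747)·ln[(0.0977+0.747·6.47)/(0.0977+0.747·2.11)] = 0.1308·ln(4.931/1.673) = 0.1413 mol/dm³.

0.141 mol/dm³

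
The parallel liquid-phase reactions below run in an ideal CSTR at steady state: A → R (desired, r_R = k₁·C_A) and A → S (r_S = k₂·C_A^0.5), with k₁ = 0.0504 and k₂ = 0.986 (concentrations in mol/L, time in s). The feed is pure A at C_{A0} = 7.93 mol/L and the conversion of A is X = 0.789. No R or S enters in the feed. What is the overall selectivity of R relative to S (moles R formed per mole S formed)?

0.0661

Exit C_A = C_{A0}(1−X) = 7.93×0.211 = 1.673 mol/L.
A CSTR operates uniformly at the exit composition, giving r_R = 0.08433 and r_S = 1.275 (each k·C_A^n at C_A = 1.673).
Overall selectivity = C_R/C_S = r_Rτ/(r_Sτ) = r_R/r_S = 0.0661.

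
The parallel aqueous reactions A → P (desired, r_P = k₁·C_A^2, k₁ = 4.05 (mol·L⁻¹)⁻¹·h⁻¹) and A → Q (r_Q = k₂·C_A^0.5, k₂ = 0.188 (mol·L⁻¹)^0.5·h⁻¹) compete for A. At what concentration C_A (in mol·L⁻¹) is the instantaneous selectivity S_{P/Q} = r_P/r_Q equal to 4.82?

0.369 mol·L⁻¹

S_{P/Q} = (k₁/k₂)·C_A^1.5 ⇒ C_A = (S·k₂/k₁)^(1/1.5).
= (4.82×0.188/4.05)^(0.6667) = (0.2237)^(0.6667) = 0.369 mol·L⁻¹.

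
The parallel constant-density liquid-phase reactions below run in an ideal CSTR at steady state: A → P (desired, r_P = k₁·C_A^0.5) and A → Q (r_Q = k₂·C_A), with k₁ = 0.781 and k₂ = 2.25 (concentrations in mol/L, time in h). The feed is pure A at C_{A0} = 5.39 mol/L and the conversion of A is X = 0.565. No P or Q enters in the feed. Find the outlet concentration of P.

Exit C_A = C_{A0}(1−X) = 5.39×0.435 = 2.345 mol/L.
Rates in a CSTR are evaluated at the outlet concentration: r_P = 0.781×2.345^0.5 = 1.196, r_Q = 2.25×2.345 = 5.275.
Fraction of consumed A going to P: r_P/(r_P+r_Q) = 0.1848.
C_P = 0.1848·C_{A0}·X = 0.1848×5.39×0.565 = 0.563 mol/L.

0.563 mol/L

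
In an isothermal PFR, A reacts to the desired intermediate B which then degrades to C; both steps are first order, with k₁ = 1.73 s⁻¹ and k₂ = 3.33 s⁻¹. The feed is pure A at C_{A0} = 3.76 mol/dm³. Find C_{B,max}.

0.962 mol/dm³

For a first-order series the maximum intermediate yield is C_{B,max}/C_{A0} = (k₁/k₂)^[k₂/(k₂−k₁)].
= (1.73/3.33)^(3.33/(3.33−1.73)) = (0.5195)^(2.081) = 0.2559.
C_{B,max} = 0.2559×3.76 = 0.962 mol/dm³.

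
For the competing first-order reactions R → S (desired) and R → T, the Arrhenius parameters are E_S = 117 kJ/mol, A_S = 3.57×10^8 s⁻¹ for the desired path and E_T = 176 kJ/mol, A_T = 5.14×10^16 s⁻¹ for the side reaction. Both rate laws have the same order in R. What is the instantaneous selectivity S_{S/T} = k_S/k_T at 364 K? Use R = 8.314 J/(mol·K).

With equal orders, S_{S/T} = k_S/k_T = (A_S/A_T)·exp[(E_T−E_S)/(RT)].
(E_T−E_S)/(RT) = (176−117)×10³/(8.314×364) = 59000/3026 = 19.50.
k_S/k_T = (3.57×10^8/5.14×10^16)·exp(19.50) = 6.946×10^-9 × 2.930×10^8 = 2.04.
Since E_S < E_T, lowering the temperature improves selectivity toward S.

2.04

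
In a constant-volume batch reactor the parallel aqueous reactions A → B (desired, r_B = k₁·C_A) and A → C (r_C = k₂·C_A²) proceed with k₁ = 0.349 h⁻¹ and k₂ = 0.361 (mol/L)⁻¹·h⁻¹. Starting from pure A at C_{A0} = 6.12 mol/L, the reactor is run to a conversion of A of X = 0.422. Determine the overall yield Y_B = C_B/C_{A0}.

0.0716

C_A = C_{A0}(1−X) = 3.537 mol/L.
Along a PFR/batch, dC_B/dC_A = −r_B/(r_B+r_C) = −k₁/(k₁+k₂·C_A).
Integrating from C_{A0} to C_A: C_B = (0.349/0.361)·ln[(0.349+0.361·6.12)/(0.349+0.361·3.54)] = 0.9668·ln(2.558/1.626) = 0.4382 mol/L.
Y_B = C_B/C_{A0} = 0.4382/6.12 = 0.0716.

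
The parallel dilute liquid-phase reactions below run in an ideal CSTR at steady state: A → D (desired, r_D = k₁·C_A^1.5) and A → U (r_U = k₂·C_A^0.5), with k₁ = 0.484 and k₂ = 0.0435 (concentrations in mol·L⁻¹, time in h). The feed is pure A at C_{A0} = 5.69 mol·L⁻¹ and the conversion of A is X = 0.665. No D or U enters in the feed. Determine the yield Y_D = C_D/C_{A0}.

Exit C_A = C_{A0}(1−X) = 5.69×0.335 = 1.906 mol·L⁻¹.
Rates in a CSTR are evaluated at the outlet concentration: r_D = 0.484×1.906^1.5 = 1.274, r_U = 0.0435×1.906^0.5 = 0.06006.
Fraction of consumed A going to D: r_D/(r_D+r_U) = 0.9550.
C_D = 0.9550·C_{A0}·X = 0.9550×5.69×0.665 = 3.61 mol·L⁻¹; Y_D = C_D/C_{A0} = 0.635.

0.635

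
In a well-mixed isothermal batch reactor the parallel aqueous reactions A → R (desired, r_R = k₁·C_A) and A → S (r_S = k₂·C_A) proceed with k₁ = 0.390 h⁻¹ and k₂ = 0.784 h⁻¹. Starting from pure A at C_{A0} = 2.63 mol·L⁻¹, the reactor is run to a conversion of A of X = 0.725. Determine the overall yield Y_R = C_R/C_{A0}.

0.241

C_A = C_{A0}(1−X) = 0.7233 mol·L⁻¹.
Both paths are first order in A, so the instantaneous fraction to R is constant: dC_R/d(−C_A) = k₁/(k₁+k₂) = 0.3322.
C_R = 0.3322·(C_{A0}−C_A) = 0.3322×1.907 = 0.633 mol·L⁻¹.
Y_R = C_R/C_{A0} = 0.6334/2.63 = 0.241.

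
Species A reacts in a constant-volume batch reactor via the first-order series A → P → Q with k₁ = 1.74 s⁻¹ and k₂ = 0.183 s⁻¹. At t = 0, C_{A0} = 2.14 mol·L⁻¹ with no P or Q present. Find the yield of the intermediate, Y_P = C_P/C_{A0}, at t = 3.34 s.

0.603

For first-order series with pure A initially, C_P(t) = k₁C_{A0}/(k₂−k₁)·(e^(−k₁t) − e^(−k₂t)).
e^(−k₁t) = e^(−1.74×3.34) = e^(−5.812) = 0.002993; e^(−k₂t) = e^(−0.6112) = 0.5427.
C_P = 1.74×2.14/(0.183−1.74) × (0.002993−0.5427) = (-2.392)×(-0.5397) = 1.291 mol·L⁻¹.
Y_P = C_P/C_{A0} = 1.291/2.14 = 0.603.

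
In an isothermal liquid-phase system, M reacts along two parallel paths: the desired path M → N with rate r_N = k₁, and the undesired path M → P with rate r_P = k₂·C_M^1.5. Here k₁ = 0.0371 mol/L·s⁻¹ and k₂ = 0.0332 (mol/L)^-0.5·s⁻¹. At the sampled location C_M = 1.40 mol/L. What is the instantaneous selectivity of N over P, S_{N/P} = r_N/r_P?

S_{N/P} = r_N/r_P = (k₁)/(k₂·C_M^1.5) = (k₁/k₂)·C_M^-1.5.
= (0.0371) / (0.0332×1.400^1.5) = 0.03710/0.05500 = 0.675.
The undesired path is higher order in M, so low C_M (CSTR or dilute feed) favours N.

0.675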